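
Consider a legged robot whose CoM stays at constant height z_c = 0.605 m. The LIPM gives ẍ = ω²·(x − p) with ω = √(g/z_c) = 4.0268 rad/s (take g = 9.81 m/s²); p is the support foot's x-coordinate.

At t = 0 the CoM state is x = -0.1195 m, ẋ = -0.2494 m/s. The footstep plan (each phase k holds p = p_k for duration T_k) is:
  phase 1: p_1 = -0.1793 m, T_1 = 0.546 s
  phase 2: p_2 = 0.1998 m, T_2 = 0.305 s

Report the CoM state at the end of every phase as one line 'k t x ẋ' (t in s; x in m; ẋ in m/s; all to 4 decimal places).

1 0.5460 -0.1822 -0.0659
2 0.8510 -0.5339 -2.5234

phase 1: p=-0.1793, T=0.546, ωT=2.198633, cosh=4.561819, sinh=4.450864; start (x,ẋ)=(-0.119500, -0.249400) → end (x,ẋ)=(-0.182168, -0.065938)
phase 2: p=0.1998, T=0.305, ωT=1.228174, cosh=1.853907, sinh=1.561081; start (x,ẋ)=(-0.182168, -0.065938) → end (x,ẋ)=(-0.533895, -2.523352)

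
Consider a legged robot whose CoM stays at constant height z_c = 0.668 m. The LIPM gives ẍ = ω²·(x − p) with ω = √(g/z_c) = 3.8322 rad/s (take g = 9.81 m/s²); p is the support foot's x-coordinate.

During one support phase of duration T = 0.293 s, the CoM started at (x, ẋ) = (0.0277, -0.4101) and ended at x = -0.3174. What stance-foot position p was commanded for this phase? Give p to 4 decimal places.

p = 0.3109

ωT = 3.8322·0.293 = 1.122835; cosh(ωT) = 1.699455, sinh(ωT) = 1.374099
x(T) = p + (x₀−p)·cosh(ωT) + (ẋ₀/ω)·sinh(ωT) ⇒ p·(1 − cosh) = x(T) − x₀·cosh − (ẋ₀/ω)·sinh
numerator   = -0.3174 − (0.0277)·1.699455 − (-0.4101/3.8322)·1.374099 = -0.217427
denominator = 1 − 1.699455 = -0.699455
p = -0.217427 / -0.699455 = 0.3109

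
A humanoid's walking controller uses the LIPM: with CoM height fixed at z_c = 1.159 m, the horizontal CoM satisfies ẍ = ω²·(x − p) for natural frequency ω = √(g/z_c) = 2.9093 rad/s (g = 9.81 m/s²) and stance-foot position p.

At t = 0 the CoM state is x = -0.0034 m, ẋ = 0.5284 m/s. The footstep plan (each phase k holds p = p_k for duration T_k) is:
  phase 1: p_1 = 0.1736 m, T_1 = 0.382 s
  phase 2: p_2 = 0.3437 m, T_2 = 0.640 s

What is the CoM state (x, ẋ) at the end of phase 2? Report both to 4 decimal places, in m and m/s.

x = -0.1809, ẋ = -1.3959

phase 1: p=0.1736, T=0.382, ωT=1.111353, cosh=1.683789, sinh=1.354676; start (x,ẋ)=(-0.003400, 0.528400) → end (x,ẋ)=(0.121612, 0.192129)
phase 2: p=0.3437, T=0.640, ωT=1.861952, cosh=3.295829, sinh=3.140460; start (x,ẋ)=(0.121612, 0.192129) → end (x,ẋ)=(-0.180871, -1.395895)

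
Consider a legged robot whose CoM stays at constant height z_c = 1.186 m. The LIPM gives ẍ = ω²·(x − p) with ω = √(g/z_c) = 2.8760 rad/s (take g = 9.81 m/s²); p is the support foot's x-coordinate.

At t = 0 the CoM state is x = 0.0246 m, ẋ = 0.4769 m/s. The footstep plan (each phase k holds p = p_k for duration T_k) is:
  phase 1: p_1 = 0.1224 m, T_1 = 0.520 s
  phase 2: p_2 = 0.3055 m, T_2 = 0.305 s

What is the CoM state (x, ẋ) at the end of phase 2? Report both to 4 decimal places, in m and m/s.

phase 1: p=0.1224, T=0.520, ωT=1.495520, cosh=2.342894, sinh=2.118762; start (x,ẋ)=(0.024600, 0.476900) → end (x,ẋ)=(0.244599, 0.521376)
phase 2: p=0.3055, T=0.305, ωT=0.877180, cosh=1.410032, sinh=0.994078; start (x,ẋ)=(0.244599, 0.521376) → end (x,ẋ)=(0.399840, 0.561044)

x = 0.3998, ẋ = 0.5610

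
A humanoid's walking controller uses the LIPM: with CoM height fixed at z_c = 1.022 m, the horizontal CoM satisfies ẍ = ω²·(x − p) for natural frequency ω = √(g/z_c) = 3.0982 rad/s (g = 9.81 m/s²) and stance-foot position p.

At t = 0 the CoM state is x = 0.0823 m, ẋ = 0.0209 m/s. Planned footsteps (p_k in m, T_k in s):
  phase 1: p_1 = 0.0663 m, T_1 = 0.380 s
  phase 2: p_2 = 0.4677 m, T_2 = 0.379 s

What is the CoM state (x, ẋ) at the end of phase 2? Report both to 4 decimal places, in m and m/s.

phase 1: p=0.0663, T=0.380, ωT=1.177316, cosh=1.776878, sinh=1.468773; start (x,ẋ)=(0.082300, 0.020900) → end (x,ẋ)=(0.104638, 0.109946)
phase 2: p=0.4677, T=0.379, ωT=1.174218, cosh=1.772336, sinh=1.463275; start (x,ẋ)=(0.104638, 0.109946) → end (x,ẋ)=(-0.123840, -1.451087)

x = -0.1238, ẋ = -1.4511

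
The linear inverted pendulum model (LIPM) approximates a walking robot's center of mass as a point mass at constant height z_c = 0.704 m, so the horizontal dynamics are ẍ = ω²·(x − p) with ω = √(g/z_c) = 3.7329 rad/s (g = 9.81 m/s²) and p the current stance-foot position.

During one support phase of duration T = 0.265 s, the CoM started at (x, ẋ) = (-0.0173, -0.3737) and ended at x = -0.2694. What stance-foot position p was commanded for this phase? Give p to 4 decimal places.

ωT = 3.7329·0.265 = 0.989219; cosh(ωT) = 1.530500, sinh(ωT) = 1.158632
x(T) = p + (x₀−p)·cosh(ωT) + (ẋ₀/ω)·sinh(ωT) ⇒ p·(1 − cosh) = x(T) − x₀·cosh − (ẋ₀/ω)·sinh
numerator   = -0.2694 − (-0.0173)·1.530500 − (-0.3737/3.7329)·1.158632 = -0.126932
denominator = 1 − 1.530500 = -0.530500
p = -0.126932 / -0.530500 = 0.2393

p = 0.2393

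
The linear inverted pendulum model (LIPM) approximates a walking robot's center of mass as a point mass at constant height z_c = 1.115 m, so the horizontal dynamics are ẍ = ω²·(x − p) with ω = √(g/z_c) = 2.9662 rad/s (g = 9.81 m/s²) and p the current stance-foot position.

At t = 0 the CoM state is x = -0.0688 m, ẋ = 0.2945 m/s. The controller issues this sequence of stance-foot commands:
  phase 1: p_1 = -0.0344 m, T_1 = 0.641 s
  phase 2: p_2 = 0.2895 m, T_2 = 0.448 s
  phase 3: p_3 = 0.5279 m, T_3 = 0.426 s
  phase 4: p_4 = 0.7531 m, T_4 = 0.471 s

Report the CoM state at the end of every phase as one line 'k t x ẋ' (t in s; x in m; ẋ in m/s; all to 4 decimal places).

1 0.6410 0.1728 0.6739
2 1.0890 0.4526 0.7539
3 1.5150 0.7978 1.0769
4 1.9860 1.5382 2.5623

phase 1: p=-0.0344, T=0.641, ωT=1.901334, cosh=3.422095, sinh=3.272726; start (x,ẋ)=(-0.068800, 0.294500) → end (x,ẋ)=(0.172813, 0.673867)
phase 2: p=0.2895, T=0.448, ωT=1.328858, cosh=2.020753, sinh=1.755973; start (x,ẋ)=(0.172813, 0.673867) → end (x,ẋ)=(0.452631, 0.753949)
phase 3: p=0.5279, T=0.426, ωT=1.263601, cosh=1.910387, sinh=1.627753; start (x,ẋ)=(0.452631, 0.753949) → end (x,ẋ)=(0.797849, 1.076915)
phase 4: p=0.7531, T=0.471, ωT=1.397080, cosh=2.145347, sinh=1.898029; start (x,ẋ)=(0.797849, 1.076915) → end (x,ẋ)=(1.538204, 2.562289)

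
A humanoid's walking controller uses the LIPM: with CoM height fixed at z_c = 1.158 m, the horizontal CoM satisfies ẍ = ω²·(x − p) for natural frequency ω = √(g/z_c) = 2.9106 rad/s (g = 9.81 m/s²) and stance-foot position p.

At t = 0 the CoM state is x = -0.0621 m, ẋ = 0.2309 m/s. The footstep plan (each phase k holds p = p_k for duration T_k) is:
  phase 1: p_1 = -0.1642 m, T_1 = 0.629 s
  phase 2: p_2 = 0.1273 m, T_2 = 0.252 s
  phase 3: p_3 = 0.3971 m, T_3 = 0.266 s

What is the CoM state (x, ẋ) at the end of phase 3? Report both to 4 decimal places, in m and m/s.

x = 1.9082, ẋ = 4.9457

phase 1: p=-0.1642, T=0.629, ωT=1.830767, cosh=3.199481, sinh=3.039191; start (x,ẋ)=(-0.062100, 0.230900) → end (x,ẋ)=(0.403568, 1.641924)
phase 2: p=0.1273, T=0.252, ωT=0.733471, cosh=1.281268, sinh=0.801029; start (x,ẋ)=(0.403568, 1.641924) → end (x,ẋ)=(0.933149, 2.747856)
phase 3: p=0.3971, T=0.266, ωT=0.774220, cosh=1.314981, sinh=0.853918; start (x,ẋ)=(0.933149, 2.747856) → end (x,ẋ)=(1.908165, 4.945681)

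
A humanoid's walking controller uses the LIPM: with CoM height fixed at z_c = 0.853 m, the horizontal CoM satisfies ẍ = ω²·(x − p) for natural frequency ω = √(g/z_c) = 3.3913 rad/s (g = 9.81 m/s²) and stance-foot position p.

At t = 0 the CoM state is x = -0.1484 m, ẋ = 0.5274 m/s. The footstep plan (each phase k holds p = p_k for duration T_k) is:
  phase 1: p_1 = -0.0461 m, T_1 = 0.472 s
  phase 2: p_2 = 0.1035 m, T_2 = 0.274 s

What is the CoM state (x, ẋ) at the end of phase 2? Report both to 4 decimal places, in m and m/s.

x = 0.2083, ẋ = 0.6252

phase 1: p=-0.0461, T=0.472, ωT=1.600694, cosh=2.579113, sinh=2.377356; start (x,ẋ)=(-0.148400, 0.527400) → end (x,ẋ)=(0.059773, 0.535448)
phase 2: p=0.1035, T=0.274, ωT=0.929216, cosh=1.463693, sinh=1.068830; start (x,ẋ)=(0.059773, 0.535448) → end (x,ẋ)=(0.208253, 0.625232)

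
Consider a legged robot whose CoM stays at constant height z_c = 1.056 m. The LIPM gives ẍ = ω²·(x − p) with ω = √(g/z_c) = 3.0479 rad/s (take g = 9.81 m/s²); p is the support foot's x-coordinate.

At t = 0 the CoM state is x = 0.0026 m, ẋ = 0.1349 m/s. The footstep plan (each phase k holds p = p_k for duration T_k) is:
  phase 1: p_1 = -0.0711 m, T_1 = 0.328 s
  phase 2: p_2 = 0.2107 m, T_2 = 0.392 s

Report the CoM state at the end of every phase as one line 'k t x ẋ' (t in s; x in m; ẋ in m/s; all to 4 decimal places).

1 0.3280 0.0946 0.4720
2 0.7200 0.2337 0.3201

phase 1: p=-0.0711, T=0.328, ωT=0.999711, cosh=1.542741, sinh=1.174756; start (x,ẋ)=(0.002600, 0.134900) → end (x,ẋ)=(0.094595, 0.472001)
phase 2: p=0.2107, T=0.392, ωT=1.194777, cosh=1.802796, sinh=1.500024; start (x,ẋ)=(0.094595, 0.472001) → end (x,ẋ)=(0.233681, 0.320098)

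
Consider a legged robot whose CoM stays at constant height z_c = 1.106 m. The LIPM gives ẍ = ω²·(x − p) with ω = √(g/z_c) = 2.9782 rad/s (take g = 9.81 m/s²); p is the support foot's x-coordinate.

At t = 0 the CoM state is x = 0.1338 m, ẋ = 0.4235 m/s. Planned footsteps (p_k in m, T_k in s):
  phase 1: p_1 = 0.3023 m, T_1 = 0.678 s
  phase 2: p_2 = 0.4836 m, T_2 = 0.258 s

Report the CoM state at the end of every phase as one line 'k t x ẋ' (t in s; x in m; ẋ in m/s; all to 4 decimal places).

1 0.6780 0.1826 -0.2336
2 0.9360 0.0229 -1.0645

phase 1: p=0.3023, T=0.678, ωT=2.019220, cosh=3.832602, sinh=3.699843; start (x,ẋ)=(0.133800, 0.423500) → end (x,ẋ)=(0.182624, -0.233573)
phase 2: p=0.4836, T=0.258, ωT=0.768376, cosh=1.310013, sinh=0.846247; start (x,ẋ)=(0.182624, -0.233573) → end (x,ẋ)=(0.022949, -1.064531)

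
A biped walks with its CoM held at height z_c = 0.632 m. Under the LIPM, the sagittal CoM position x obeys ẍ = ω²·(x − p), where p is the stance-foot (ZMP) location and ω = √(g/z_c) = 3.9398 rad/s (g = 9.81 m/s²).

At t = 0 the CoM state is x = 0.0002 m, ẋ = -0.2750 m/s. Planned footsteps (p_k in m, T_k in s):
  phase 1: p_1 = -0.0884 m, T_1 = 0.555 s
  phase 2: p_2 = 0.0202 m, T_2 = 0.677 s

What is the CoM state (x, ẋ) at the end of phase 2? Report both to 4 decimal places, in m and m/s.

x = 0.4405, ẋ = 1.6806

phase 1: p=-0.0884, T=0.555, ωT=2.186589, cosh=4.508543, sinh=4.396244; start (x,ẋ)=(0.000200, -0.275000) → end (x,ẋ)=(0.004197, 0.294731)
phase 2: p=0.0202, T=0.677, ωT=2.667245, cosh=7.234840, sinh=7.165396; start (x,ẋ)=(0.004197, 0.294731) → end (x,ẋ)=(0.440454, 1.680562)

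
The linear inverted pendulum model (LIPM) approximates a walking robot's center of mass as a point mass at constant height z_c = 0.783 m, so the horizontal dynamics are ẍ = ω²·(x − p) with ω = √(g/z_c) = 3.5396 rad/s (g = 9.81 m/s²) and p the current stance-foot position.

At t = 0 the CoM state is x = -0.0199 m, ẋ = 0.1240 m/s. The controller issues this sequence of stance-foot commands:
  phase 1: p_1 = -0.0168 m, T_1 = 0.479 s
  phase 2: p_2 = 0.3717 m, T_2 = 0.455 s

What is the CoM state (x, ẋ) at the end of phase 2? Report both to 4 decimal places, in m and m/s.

x = -0.2046, ẋ = -1.7603

phase 1: p=-0.0168, T=0.479, ωT=1.695468, cosh=2.816356, sinh=2.632842; start (x,ẋ)=(-0.019900, 0.124000) → end (x,ẋ)=(0.066704, 0.320339)
phase 2: p=0.3717, T=0.455, ωT=1.610518, cosh=2.602594, sinh=2.402810; start (x,ẋ)=(0.066704, 0.320339) → end (x,ẋ)=(-0.204624, -1.760279)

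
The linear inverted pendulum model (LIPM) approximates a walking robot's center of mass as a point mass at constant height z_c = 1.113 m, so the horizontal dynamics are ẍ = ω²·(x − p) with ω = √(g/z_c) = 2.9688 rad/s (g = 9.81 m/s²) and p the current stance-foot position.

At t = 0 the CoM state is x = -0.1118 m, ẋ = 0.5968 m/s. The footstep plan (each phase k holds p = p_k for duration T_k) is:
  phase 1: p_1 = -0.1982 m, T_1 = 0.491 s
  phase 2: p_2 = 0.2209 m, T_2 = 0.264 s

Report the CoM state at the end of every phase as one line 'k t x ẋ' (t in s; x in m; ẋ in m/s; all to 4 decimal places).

1 0.4910 0.4058 1.8725
2 0.7550 1.0121 2.9534

phase 1: p=-0.1982, T=0.491, ωT=1.457681, cosh=2.264380, sinh=2.031605; start (x,ẋ)=(-0.111800, 0.596800) → end (x,ẋ)=(0.405844, 1.872497)
phase 2: p=0.2209, T=0.264, ωT=0.783763, cosh=1.323191, sinh=0.866506; start (x,ẋ)=(0.405844, 1.872497) → end (x,ẋ)=(1.012143, 2.953436)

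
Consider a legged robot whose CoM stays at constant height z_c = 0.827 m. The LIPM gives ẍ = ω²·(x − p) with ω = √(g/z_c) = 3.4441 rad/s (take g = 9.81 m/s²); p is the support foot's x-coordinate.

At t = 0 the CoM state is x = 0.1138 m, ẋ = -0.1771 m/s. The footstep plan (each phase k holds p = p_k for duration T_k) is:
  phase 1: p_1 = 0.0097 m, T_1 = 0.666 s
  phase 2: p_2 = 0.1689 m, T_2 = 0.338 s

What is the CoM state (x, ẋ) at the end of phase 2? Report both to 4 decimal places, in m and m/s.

phase 1: p=0.0097, T=0.666, ωT=2.293771, cosh=5.006564, sinh=4.905679; start (x,ẋ)=(0.113800, -0.177100) → end (x,ẋ)=(0.278627, 0.872174)
phase 2: p=0.1689, T=0.338, ωT=1.164106, cosh=1.757630, sinh=1.445428; start (x,ẋ)=(0.278627, 0.872174) → end (x,ẋ)=(0.727796, 2.079203)

x = 0.7278, ẋ = 2.0792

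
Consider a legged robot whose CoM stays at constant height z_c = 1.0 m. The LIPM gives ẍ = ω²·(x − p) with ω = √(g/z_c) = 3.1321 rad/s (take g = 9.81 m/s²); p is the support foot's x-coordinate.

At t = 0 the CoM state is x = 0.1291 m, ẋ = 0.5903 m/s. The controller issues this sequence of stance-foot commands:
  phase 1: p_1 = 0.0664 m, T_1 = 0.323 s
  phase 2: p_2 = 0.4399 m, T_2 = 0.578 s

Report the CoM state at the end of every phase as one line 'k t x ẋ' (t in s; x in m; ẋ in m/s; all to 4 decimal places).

1 0.3230 0.3889 1.1534
2 0.9010 1.3752 3.1444

phase 1: p=0.0664, T=0.323, ωT=1.011668, cosh=1.556899, sinh=1.193287; start (x,ẋ)=(0.129100, 0.590300) → end (x,ẋ)=(0.388914, 1.153378)
phase 2: p=0.4399, T=0.578, ωT=1.810354, cosh=3.138103, sinh=2.974507; start (x,ẋ)=(0.388914, 1.153378) → end (x,ẋ)=(1.375245, 3.144407)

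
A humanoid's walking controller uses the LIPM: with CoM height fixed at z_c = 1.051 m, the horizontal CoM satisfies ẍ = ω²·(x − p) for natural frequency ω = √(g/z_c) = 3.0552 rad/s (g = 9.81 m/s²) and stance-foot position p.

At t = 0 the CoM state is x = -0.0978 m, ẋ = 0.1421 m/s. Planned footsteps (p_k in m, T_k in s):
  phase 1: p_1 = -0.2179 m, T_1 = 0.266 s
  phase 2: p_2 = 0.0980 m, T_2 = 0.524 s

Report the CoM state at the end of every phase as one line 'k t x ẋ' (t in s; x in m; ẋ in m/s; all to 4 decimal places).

phase 1: p=-0.2179, T=0.266, ωT=0.812683, cosh=1.348807, sinh=0.905141; start (x,ẋ)=(-0.097800, 0.142100) → end (x,ẋ)=(-0.013809, 0.523788)
phase 2: p=0.0980, T=0.524, ωT=1.600925, cosh=2.579662, sinh=2.377953; start (x,ẋ)=(-0.013809, 0.523788) → end (x,ẋ)=(0.217249, 0.538888)

1 0.2660 -0.0138 0.5238
2 0.7900 0.2172 0.5389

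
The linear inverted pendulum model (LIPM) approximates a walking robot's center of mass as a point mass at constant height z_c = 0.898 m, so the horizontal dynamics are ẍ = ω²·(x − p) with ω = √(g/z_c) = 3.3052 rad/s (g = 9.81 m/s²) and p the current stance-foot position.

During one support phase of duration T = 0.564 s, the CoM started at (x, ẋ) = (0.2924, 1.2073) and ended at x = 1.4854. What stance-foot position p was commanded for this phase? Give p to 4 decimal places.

p = 0.2736

ωT = 3.3052·0.564 = 1.864133; cosh(ωT) = 3.302685, sinh(ωT) = 3.147655
x(T) = p + (x₀−p)·cosh(ωT) + (ẋ₀/ω)·sinh(ωT) ⇒ p·(1 − cosh) = x(T) − x₀·cosh − (ẋ₀/ω)·sinh
numerator   = 1.4854 − (0.2924)·3.302685 − (1.2073/3.3052)·3.147655 = -0.630058
denominator = 1 − 3.302685 = -2.302685
p = -0.630058 / -2.302685 = 0.2736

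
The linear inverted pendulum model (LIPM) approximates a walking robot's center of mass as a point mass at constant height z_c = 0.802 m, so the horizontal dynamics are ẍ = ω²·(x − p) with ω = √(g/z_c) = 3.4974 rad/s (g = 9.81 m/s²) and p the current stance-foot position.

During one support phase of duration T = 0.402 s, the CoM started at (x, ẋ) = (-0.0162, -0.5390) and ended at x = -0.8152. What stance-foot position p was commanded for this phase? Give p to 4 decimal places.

ωT = 3.4974·0.402 = 1.405955; cosh(ωT) = 2.162276, sinh(ωT) = 1.917144
x(T) = p + (x₀−p)·cosh(ωT) + (ẋ₀/ω)·sinh(ωT) ⇒ p·(1 − cosh) = x(T) − x₀·cosh − (ẋ₀/ω)·sinh
numerator   = -0.8152 − (-0.0162)·2.162276 − (-0.5390/3.4974)·1.917144 = -0.484712
denominator = 1 − 2.162276 = -1.162276
p = -0.484712 / -1.162276 = 0.4170

p = 0.4170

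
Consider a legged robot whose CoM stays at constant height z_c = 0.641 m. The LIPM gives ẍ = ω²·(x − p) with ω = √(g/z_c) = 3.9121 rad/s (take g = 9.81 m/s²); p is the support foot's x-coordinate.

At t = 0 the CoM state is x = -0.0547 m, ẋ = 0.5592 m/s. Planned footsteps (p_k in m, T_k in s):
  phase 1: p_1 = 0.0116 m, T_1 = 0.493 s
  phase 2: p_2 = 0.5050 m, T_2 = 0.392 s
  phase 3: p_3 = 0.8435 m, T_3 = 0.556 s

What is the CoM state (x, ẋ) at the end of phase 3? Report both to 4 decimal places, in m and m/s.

x = 0.0198, ẋ = -3.0219

phase 1: p=0.0116, T=0.493, ωT=1.928665, cosh=3.512832, sinh=3.367489; start (x,ẋ)=(-0.054700, 0.559200) → end (x,ẋ)=(0.260052, 1.090942)
phase 2: p=0.5050, T=0.392, ωT=1.533543, cosh=2.425169, sinh=2.209400; start (x,ẋ)=(0.260052, 1.090942) → end (x,ẋ)=(0.527081, 0.528538)
phase 3: p=0.8435, T=0.556, ωT=2.175128, cosh=4.458451, sinh=4.344857; start (x,ẋ)=(0.527081, 0.528538) → end (x,ẋ)=(0.019765, -3.021881)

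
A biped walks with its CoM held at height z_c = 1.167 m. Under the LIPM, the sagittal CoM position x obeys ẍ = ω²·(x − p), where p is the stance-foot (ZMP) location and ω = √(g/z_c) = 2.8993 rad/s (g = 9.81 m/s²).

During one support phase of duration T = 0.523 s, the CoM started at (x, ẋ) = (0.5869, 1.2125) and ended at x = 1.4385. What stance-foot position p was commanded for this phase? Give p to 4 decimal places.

p = 0.6266

ωT = 2.8993·0.523 = 1.516334; cosh(ωT) = 2.387504, sinh(ωT) = 2.167989
x(T) = p + (x₀−p)·cosh(ωT) + (ẋ₀/ω)·sinh(ωT) ⇒ p·(1 − cosh) = x(T) − x₀·cosh − (ẋ₀/ω)·sinh
numerator   = 1.4385 − (0.5869)·2.387504 − (1.2125/2.8993)·2.167989 = -0.869389
denominator = 1 − 2.387504 = -1.387504
p = -0.869389 / -1.387504 = 0.6266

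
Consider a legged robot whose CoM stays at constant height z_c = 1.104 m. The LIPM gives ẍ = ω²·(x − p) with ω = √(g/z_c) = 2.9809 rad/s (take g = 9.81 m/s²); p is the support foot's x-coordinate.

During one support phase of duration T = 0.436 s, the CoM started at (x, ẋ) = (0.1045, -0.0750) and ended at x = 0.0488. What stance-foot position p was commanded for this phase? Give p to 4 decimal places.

p = 0.1179

ωT = 2.9809·0.436 = 1.299672; cosh(ωT) = 1.970358, sinh(ωT) = 1.697737
x(T) = p + (x₀−p)·cosh(ωT) + (ẋ₀/ω)·sinh(ωT) ⇒ p·(1 − cosh) = x(T) − x₀·cosh − (ẋ₀/ω)·sinh
numerator   = 0.0488 − (0.1045)·1.970358 − (-0.0750/2.9809)·1.697737 = -0.114387
denominator = 1 − 1.970358 = -0.970358
p = -0.114387 / -0.970358 = 0.1179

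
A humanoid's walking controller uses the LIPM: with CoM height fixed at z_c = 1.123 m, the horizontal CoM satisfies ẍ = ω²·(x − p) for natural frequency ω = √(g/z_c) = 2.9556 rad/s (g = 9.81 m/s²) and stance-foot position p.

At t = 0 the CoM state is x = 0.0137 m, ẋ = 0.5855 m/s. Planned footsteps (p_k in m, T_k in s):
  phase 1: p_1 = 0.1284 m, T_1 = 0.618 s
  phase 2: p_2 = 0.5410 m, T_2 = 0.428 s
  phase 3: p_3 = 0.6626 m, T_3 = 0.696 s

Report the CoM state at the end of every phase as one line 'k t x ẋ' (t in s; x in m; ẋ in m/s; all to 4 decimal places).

1 0.6180 0.3623 0.8401
2 1.0460 0.6626 0.7456
3 1.7420 1.6331 2.9638

phase 1: p=0.1284, T=0.618, ωT=1.826561, cosh=3.186725, sinh=3.025759; start (x,ẋ)=(0.013700, 0.585500) → end (x,ẋ)=(0.362281, 0.840073)
phase 2: p=0.5410, T=0.428, ωT=1.264997, cosh=1.912661, sinh=1.630421; start (x,ẋ)=(0.362281, 0.840073) → end (x,ẋ)=(0.662587, 0.745551)
phase 3: p=0.6626, T=0.696, ωT=2.057098, cosh=3.975528, sinh=3.847703; start (x,ẋ)=(0.662587, 0.745551) → end (x,ẋ)=(1.633134, 2.963814)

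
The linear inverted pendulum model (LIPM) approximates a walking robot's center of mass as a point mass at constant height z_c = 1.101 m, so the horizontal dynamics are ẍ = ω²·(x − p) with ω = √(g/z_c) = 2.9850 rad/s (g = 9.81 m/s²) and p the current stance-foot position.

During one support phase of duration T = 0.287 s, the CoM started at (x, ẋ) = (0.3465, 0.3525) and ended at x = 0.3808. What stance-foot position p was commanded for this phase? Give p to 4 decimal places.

ωT = 2.9850·0.287 = 0.856695; cosh(ωT) = 1.389963, sinh(ωT) = 0.965400
x(T) = p + (x₀−p)·cosh(ωT) + (ẋ₀/ω)·sinh(ωT) ⇒ p·(1 − cosh) = x(T) − x₀·cosh − (ẋ₀/ω)·sinh
numerator   = 0.3808 − (0.3465)·1.389963 − (0.3525/2.9850)·0.965400 = -0.214827
denominator = 1 − 1.389963 = -0.389963
p = -0.214827 / -0.389963 = 0.5509

p = 0.5509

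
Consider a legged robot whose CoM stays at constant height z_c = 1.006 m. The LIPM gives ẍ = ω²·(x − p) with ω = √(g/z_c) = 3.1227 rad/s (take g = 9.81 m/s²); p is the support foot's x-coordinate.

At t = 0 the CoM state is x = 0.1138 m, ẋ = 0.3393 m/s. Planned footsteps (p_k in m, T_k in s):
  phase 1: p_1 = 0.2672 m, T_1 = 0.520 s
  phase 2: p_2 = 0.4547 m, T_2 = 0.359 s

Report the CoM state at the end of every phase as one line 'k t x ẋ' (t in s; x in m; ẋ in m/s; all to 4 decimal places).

phase 1: p=0.2672, T=0.520, ωT=1.623804, cosh=2.634748, sinh=2.437601; start (x,ẋ)=(0.113800, 0.339300) → end (x,ẋ)=(0.127890, -0.273695)
phase 2: p=0.4547, T=0.359, ωT=1.121049, cosh=1.697005, sinh=1.371067; start (x,ẋ)=(0.127890, -0.273695) → end (x,ẋ)=(-0.220069, -1.863678)

1 0.5200 0.1279 -0.2737
2 0.8790 -0.2201 -1.8637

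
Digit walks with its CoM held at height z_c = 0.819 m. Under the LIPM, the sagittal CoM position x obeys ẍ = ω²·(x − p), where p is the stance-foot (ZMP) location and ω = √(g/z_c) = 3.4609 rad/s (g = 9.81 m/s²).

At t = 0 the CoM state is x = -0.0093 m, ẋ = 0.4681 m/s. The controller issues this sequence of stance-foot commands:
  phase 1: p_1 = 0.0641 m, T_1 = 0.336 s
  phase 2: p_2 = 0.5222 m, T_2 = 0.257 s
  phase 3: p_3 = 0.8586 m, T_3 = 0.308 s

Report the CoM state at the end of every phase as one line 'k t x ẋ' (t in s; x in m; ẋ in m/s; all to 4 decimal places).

1 0.3360 0.1304 0.4553
2 0.5930 0.0980 -0.7239
3 0.9010 -0.6442 -4.5439

phase 1: p=0.0641, T=0.336, ωT=1.162862, cosh=1.755834, sinh=1.443244; start (x,ẋ)=(-0.009300, 0.468100) → end (x,ẋ)=(0.130426, 0.455279)
phase 2: p=0.5222, T=0.257, ωT=0.889451, cosh=1.422338, sinh=1.011456; start (x,ẋ)=(0.130426, 0.455279) → end (x,ẋ)=(0.098021, -0.723864)
phase 3: p=0.8586, T=0.308, ωT=1.065957, cosh=1.624008, sinh=1.279609; start (x,ẋ)=(0.098021, -0.723864) → end (x,ẋ)=(-0.644222, -4.543860)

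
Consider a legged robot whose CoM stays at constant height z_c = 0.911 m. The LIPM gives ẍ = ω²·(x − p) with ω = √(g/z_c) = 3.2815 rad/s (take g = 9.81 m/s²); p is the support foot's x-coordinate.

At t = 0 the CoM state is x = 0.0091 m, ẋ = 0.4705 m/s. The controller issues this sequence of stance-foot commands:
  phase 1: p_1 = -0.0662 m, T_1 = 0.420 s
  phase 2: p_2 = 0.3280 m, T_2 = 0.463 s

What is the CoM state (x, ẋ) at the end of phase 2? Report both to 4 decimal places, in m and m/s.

x = 1.3647, ẋ = 3.6974

phase 1: p=-0.0662, T=0.420, ωT=1.378230, cosh=2.109948, sinh=1.857924; start (x,ẋ)=(0.009100, 0.470500) → end (x,ẋ)=(0.359067, 1.451818)
phase 2: p=0.3280, T=0.463, ωT=1.519335, cosh=2.394020, sinh=2.175163; start (x,ẋ)=(0.359067, 1.451818) → end (x,ẋ)=(1.364723, 3.697435)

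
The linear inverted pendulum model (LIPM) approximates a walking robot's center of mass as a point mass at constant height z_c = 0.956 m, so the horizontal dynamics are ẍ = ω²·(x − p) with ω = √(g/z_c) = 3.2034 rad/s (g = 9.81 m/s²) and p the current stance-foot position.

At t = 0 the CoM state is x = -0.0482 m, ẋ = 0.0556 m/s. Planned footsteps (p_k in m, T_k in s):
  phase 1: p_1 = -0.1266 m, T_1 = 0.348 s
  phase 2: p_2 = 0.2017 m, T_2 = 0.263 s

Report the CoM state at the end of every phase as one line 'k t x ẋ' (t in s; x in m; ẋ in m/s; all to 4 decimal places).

1 0.3480 0.0294 0.4356
2 0.6110 0.0931 0.0774

phase 1: p=-0.1266, T=0.348, ωT=1.114783, cosh=1.688447, sinh=1.360460; start (x,ẋ)=(-0.048200, 0.055600) → end (x,ẋ)=(0.029387, 0.435553)
phase 2: p=0.2017, T=0.263, ωT=0.842494, cosh=1.376393, sinh=0.945758; start (x,ẋ)=(0.029387, 0.435553) → end (x,ẋ)=(0.093120, 0.077445)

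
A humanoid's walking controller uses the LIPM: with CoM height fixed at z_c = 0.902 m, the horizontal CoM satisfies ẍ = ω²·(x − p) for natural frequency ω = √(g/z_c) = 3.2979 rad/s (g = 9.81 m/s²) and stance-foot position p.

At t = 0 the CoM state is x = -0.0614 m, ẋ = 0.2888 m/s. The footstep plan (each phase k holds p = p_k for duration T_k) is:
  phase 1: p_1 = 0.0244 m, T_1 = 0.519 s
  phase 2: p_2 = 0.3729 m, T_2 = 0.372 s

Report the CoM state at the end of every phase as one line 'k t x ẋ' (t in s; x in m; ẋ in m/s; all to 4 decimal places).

phase 1: p=0.0244, T=0.519, ωT=1.711610, cosh=2.859223, sinh=2.678648; start (x,ẋ)=(-0.061400, 0.288800) → end (x,ẋ)=(0.013650, 0.067794)
phase 2: p=0.3729, T=0.372, ωT=1.226819, cosh=1.851794, sinh=1.558570; start (x,ẋ)=(0.013650, 0.067794) → end (x,ẋ)=(-0.260317, -1.721006)

1 0.5190 0.0137 0.0678
2 0.8910 -0.2603 -1.7210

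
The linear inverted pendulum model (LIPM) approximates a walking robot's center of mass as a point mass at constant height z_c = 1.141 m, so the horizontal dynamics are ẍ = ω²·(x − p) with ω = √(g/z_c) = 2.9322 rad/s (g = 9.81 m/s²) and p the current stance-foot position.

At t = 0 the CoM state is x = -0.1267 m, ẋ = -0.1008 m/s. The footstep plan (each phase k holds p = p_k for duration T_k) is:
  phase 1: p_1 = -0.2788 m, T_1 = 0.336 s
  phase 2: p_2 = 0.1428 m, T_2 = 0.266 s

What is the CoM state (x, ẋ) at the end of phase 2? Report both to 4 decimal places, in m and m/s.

phase 1: p=-0.2788, T=0.336, ωT=0.985219, cosh=1.525878, sinh=1.152521; start (x,ẋ)=(-0.126700, -0.100800) → end (x,ẋ)=(-0.086334, 0.360201)
phase 2: p=0.1428, T=0.266, ωT=0.779965, cosh=1.319909, sinh=0.861487; start (x,ẋ)=(-0.086334, 0.360201) → end (x,ẋ)=(-0.053808, -0.103371)

x = -0.0538, ẋ = -0.1034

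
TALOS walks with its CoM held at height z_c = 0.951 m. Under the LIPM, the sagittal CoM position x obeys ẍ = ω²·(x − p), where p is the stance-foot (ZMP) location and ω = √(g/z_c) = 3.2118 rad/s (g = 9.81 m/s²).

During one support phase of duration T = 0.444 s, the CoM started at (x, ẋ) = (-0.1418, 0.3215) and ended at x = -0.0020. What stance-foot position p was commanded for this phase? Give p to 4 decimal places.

ωT = 3.2118·0.444 = 1.426039; cosh(ωT) = 2.201220, sinh(ωT) = 1.960961
x(T) = p + (x₀−p)·cosh(ωT) + (ẋ₀/ω)·sinh(ωT) ⇒ p·(1 − cosh) = x(T) − x₀·cosh − (ẋ₀/ω)·sinh
numerator   = -0.0020 − (-0.1418)·2.201220 − (0.3215/3.2118)·1.960961 = 0.113841
denominator = 1 − 2.201220 = -1.201220
p = 0.113841 / -1.201220 = -0.0948

p = -0.0948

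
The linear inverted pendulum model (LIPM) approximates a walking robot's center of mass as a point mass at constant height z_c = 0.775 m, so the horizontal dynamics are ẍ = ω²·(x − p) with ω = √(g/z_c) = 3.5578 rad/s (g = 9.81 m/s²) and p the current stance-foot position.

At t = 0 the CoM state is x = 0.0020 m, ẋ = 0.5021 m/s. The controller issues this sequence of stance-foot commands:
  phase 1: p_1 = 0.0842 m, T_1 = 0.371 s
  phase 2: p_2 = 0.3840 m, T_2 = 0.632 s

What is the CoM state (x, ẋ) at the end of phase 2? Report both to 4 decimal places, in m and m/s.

phase 1: p=0.0842, T=0.371, ωT=1.319944, cosh=2.005181, sinh=1.738030; start (x,ẋ)=(0.002000, 0.502100) → end (x,ẋ)=(0.164656, 0.498512)
phase 2: p=0.3840, T=0.632, ωT=2.248530, cosh=4.789675, sinh=4.684121; start (x,ẋ)=(0.164656, 0.498512) → end (x,ẋ)=(-0.010255, -1.267686)

x = -0.0103, ẋ = -1.2677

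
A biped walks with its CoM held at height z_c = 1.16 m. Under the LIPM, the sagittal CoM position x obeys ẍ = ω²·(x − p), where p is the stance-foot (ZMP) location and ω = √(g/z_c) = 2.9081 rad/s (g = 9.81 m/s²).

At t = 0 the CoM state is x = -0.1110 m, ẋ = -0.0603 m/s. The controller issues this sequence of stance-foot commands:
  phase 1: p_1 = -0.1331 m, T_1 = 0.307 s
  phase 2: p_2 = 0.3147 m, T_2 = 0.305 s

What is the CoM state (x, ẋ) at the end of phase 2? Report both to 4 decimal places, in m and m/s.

phase 1: p=-0.1331, T=0.307, ωT=0.892787, cosh=1.425719, sinh=1.016206; start (x,ẋ)=(-0.111000, -0.060300) → end (x,ẋ)=(-0.122663, -0.020660)
phase 2: p=0.3147, T=0.305, ωT=0.886970, cosh=1.419833, sinh=1.007931; start (x,ẋ)=(-0.122663, -0.020660) → end (x,ẋ)=(-0.313443, -1.311316)

x = -0.3134, ẋ = -1.3113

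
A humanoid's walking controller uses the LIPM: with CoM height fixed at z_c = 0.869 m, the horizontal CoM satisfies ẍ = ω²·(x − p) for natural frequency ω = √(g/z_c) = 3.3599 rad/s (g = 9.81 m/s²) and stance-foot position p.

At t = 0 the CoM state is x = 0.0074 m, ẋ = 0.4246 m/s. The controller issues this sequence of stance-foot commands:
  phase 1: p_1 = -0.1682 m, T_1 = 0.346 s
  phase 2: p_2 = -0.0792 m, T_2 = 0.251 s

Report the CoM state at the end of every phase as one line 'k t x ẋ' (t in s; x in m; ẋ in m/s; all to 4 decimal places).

phase 1: p=-0.1682, T=0.346, ωT=1.162525, cosh=1.755347, sinh=1.442652; start (x,ẋ)=(0.007400, 0.424600) → end (x,ẋ)=(0.322351, 1.596483)
phase 2: p=-0.0792, T=0.251, ωT=0.843335, cosh=1.377189, sinh=0.946916; start (x,ẋ)=(0.322351, 1.596483) → end (x,ẋ)=(0.923746, 3.476210)

1 0.3460 0.3224 1.5965
2 0.5970 0.9237 3.4762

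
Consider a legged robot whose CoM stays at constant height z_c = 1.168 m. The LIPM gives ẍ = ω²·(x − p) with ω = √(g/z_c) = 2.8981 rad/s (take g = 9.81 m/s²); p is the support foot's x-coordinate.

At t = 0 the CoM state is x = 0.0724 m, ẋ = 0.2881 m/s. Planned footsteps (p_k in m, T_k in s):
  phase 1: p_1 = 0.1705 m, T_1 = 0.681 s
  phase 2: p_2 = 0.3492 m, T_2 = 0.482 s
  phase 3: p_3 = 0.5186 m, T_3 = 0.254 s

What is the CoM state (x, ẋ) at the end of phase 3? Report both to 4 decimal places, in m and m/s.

phase 1: p=0.1705, T=0.681, ωT=1.973606, cosh=3.667768, sinh=3.528813; start (x,ẋ)=(0.072400, 0.288100) → end (x,ẋ)=(0.161491, 0.053430)
phase 2: p=0.3492, T=0.482, ωT=1.396884, cosh=2.144975, sinh=1.897609; start (x,ẋ)=(0.161491, 0.053430) → end (x,ẋ)=(-0.018446, -0.917692)
phase 3: p=0.5186, T=0.254, ωT=0.736117, cosh=1.283392, sinh=0.804422; start (x,ẋ)=(-0.018446, -0.917692) → end (x,ẋ)=(-0.425364, -2.429772)

x = -0.4254, ẋ = -2.4298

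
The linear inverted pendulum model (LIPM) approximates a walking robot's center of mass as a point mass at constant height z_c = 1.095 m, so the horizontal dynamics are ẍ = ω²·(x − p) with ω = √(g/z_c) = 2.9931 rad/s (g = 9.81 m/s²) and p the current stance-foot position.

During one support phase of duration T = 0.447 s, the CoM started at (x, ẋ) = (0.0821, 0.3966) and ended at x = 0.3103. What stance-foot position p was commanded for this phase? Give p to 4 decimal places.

ωT = 2.9931·0.447 = 1.337916; cosh(ωT) = 2.036742, sinh(ωT) = 1.774350
x(T) = p + (x₀−p)·cosh(ωT) + (ẋ₀/ω)·sinh(ωT) ⇒ p·(1 − cosh) = x(T) − x₀·cosh − (ẋ₀/ω)·sinh
numerator   = 0.3103 − (0.0821)·2.036742 − (0.3966/2.9931)·1.774350 = -0.092026
denominator = 1 − 2.036742 = -1.036742
p = -0.092026 / -1.036742 = 0.0888

p = 0.0888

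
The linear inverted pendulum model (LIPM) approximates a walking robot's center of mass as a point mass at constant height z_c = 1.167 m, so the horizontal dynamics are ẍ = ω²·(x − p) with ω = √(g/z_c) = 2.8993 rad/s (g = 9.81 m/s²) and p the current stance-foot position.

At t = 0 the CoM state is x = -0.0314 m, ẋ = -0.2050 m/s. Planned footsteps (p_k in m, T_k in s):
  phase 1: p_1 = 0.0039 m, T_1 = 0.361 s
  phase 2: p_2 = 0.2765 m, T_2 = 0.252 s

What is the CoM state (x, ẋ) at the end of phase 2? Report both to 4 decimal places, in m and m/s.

x = -0.3826, ẋ = -1.5477

phase 1: p=0.0039, T=0.361, ωT=1.046647, cosh=1.599600, sinh=1.248487; start (x,ẋ)=(-0.031400, -0.205000) → end (x,ẋ)=(-0.140842, -0.455695)
phase 2: p=0.2765, T=0.252, ωT=0.730624, cosh=1.278992, sinh=0.797383; start (x,ẋ)=(-0.140842, -0.455695) → end (x,ẋ)=(-0.382605, -1.547664)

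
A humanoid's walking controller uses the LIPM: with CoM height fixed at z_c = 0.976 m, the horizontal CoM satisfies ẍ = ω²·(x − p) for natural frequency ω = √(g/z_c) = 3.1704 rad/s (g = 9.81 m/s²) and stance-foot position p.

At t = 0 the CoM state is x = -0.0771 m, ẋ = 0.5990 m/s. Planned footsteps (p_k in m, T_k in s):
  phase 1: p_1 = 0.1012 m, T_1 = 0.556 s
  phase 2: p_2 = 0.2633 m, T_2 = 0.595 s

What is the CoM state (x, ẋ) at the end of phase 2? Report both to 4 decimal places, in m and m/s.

x = -0.0839, ẋ = -0.9926

phase 1: p=0.1012, T=0.556, ωT=1.762742, cosh=2.999986, sinh=2.828413; start (x,ẋ)=(-0.077100, 0.599000) → end (x,ẋ)=(0.100689, 0.198140)
phase 2: p=0.2633, T=0.595, ωT=1.886388, cosh=3.373561, sinh=3.221942; start (x,ẋ)=(0.100689, 0.198140) → end (x,ẋ)=(-0.083917, -0.992608)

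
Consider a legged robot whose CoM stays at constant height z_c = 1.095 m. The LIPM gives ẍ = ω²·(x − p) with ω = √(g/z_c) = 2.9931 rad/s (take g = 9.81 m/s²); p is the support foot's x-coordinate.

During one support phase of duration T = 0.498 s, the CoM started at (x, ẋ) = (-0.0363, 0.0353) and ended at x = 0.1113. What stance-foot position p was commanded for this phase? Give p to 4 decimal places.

ωT = 2.9931·0.498 = 1.490564; cosh(ωT) = 2.332422, sinh(ωT) = 2.107176
x(T) = p + (x₀−p)·cosh(ωT) + (ẋ₀/ω)·sinh(ωT) ⇒ p·(1 − cosh) = x(T) − x₀·cosh − (ẋ₀/ω)·sinh
numerator   = 0.1113 − (-0.0363)·2.332422 − (0.0353/2.9931)·2.107176 = 0.171115
denominator = 1 − 2.332422 = -1.332422
p = 0.171115 / -1.332422 = -0.1284

p = -0.1284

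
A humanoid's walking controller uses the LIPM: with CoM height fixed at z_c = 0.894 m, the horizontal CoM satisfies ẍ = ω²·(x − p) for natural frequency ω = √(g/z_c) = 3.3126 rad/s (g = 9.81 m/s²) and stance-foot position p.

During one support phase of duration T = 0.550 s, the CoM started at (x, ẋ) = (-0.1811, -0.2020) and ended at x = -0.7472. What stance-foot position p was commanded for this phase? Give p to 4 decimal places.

p = -0.0051

ωT = 3.3126·0.550 = 1.821930; cosh(ωT) = 3.172747, sinh(ωT) = 3.011034
x(T) = p + (x₀−p)·cosh(ωT) + (ẋ₀/ω)·sinh(ωT) ⇒ p·(1 − cosh) = x(T) − x₀·cosh − (ẋ₀/ω)·sinh
numerator   = -0.7472 − (-0.1811)·3.172747 − (-0.2020/3.3126)·3.011034 = 0.010995
denominator = 1 − 3.172747 = -2.172747
p = 0.010995 / -2.172747 = -0.0051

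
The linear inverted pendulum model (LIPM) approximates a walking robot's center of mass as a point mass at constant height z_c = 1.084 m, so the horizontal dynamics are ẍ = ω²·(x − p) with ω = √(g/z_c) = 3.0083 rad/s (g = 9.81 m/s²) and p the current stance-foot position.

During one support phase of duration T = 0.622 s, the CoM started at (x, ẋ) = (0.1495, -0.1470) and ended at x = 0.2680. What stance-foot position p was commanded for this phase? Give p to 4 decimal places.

p = 0.0319

ωT = 3.0083·0.622 = 1.871163; cosh(ωT) = 3.324894, sinh(ωT) = 3.170950
x(T) = p + (x₀−p)·cosh(ωT) + (ẋ₀/ω)·sinh(ωT) ⇒ p·(1 − cosh) = x(T) − x₀·cosh − (ẋ₀/ω)·sinh
numerator   = 0.2680 − (0.1495)·3.324894 − (-0.1470/3.0083)·3.170950 = -0.074124
denominator = 1 − 3.324894 = -2.324894
p = -0.074124 / -2.324894 = 0.0319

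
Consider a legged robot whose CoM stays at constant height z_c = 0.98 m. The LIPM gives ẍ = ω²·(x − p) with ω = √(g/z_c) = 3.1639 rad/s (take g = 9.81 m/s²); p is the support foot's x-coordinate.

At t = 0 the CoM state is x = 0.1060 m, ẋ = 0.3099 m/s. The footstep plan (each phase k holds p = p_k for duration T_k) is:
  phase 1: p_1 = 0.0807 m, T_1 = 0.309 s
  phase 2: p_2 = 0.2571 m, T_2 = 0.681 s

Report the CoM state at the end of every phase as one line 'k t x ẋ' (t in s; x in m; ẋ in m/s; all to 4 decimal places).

phase 1: p=0.0807, T=0.309, ωT=0.977645, cosh=1.517193, sinh=1.140997; start (x,ẋ)=(0.106000, 0.309900) → end (x,ẋ)=(0.230844, 0.561511)
phase 2: p=0.2571, T=0.681, ωT=2.154616, cosh=4.370262, sinh=4.254315; start (x,ẋ)=(0.230844, 0.561511) → end (x,ẋ)=(0.897387, 2.100540)

1 0.3090 0.2308 0.5615
2 0.9900 0.8974 2.1005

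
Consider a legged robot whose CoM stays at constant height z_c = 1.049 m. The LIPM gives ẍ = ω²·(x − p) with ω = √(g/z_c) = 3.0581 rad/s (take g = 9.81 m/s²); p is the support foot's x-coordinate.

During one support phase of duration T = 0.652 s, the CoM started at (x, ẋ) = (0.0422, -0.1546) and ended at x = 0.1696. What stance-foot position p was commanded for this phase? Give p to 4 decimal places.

ωT = 3.0581·0.652 = 1.993881; cosh(ωT) = 3.740074, sinh(ωT) = 3.603908
x(T) = p + (x₀−p)·cosh(ωT) + (ẋ₀/ω)·sinh(ωT) ⇒ p·(1 − cosh) = x(T) − x₀·cosh − (ẋ₀/ω)·sinh
numerator   = 0.1696 − (0.0422)·3.740074 − (-0.1546/3.0581)·3.603908 = 0.193962
denominator = 1 − 3.740074 = -2.740074
p = 0.193962 / -2.740074 = -0.0708

p = -0.0708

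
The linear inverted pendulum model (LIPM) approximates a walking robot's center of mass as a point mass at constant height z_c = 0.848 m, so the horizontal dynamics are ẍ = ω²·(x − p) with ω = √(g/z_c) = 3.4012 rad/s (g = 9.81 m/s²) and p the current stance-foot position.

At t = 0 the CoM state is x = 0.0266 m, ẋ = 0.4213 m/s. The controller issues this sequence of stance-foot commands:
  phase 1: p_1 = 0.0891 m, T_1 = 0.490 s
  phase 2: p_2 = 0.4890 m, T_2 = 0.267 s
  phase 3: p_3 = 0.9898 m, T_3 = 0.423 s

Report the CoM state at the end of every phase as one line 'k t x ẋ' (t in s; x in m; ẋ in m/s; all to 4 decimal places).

1 0.4900 0.2339 0.6124
2 0.7570 0.3083 -0.0179
3 1.1800 -0.5379 -4.6505

phase 1: p=0.0891, T=0.490, ωT=1.666588, cosh=2.741482, sinh=2.552592; start (x,ẋ)=(0.026600, 0.421300) → end (x,ẋ)=(0.233942, 0.612369)
phase 2: p=0.4890, T=0.267, ωT=0.908120, cosh=1.441469, sinh=1.038188; start (x,ẋ)=(0.233942, 0.612369) → end (x,ẋ)=(0.308262, -0.017920)
phase 3: p=0.9898, T=0.423, ωT=1.438708, cosh=2.226239, sinh=1.989005; start (x,ẋ)=(0.308262, -0.017920) → end (x,ẋ)=(-0.537946, -4.650501)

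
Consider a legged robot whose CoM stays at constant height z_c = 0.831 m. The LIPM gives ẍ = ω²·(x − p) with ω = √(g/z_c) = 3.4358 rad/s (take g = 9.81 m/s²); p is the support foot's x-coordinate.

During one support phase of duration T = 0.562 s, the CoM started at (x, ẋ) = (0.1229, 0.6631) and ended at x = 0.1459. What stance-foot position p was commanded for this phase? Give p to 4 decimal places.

p = 0.3722

ωT = 3.4358·0.562 = 1.930920; cosh(ωT) = 3.520432, sinh(ωT) = 3.375417
x(T) = p + (x₀−p)·cosh(ωT) + (ẋ₀/ω)·sinh(ωT) ⇒ p·(1 − cosh) = x(T) − x₀·cosh − (ẋ₀/ω)·sinh
numerator   = 0.1459 − (0.1229)·3.520432 − (0.6631/3.4358)·3.375417 = -0.938207
denominator = 1 − 3.520432 = -2.520432
p = -0.938207 / -2.520432 = 0.3722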